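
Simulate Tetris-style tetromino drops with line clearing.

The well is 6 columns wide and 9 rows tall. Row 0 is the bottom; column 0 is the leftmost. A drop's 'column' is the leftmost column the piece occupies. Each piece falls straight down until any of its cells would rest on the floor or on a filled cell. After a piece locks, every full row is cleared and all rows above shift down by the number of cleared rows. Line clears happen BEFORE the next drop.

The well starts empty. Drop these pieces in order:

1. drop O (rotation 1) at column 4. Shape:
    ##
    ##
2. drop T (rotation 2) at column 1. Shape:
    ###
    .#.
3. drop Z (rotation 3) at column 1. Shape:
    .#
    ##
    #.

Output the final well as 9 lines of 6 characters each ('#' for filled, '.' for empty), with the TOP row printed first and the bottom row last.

Drop 1: O rot1 at col 4 lands with bottom-row=0; cleared 0 line(s) (total 0); column heights now [0 0 0 0 2 2], max=2
Drop 2: T rot2 at col 1 lands with bottom-row=0; cleared 0 line(s) (total 0); column heights now [0 2 2 2 2 2], max=2
Drop 3: Z rot3 at col 1 lands with bottom-row=2; cleared 0 line(s) (total 0); column heights now [0 4 5 2 2 2], max=5

Answer: ......
......
......
......
..#...
.##...
.#....
.#####
..#.##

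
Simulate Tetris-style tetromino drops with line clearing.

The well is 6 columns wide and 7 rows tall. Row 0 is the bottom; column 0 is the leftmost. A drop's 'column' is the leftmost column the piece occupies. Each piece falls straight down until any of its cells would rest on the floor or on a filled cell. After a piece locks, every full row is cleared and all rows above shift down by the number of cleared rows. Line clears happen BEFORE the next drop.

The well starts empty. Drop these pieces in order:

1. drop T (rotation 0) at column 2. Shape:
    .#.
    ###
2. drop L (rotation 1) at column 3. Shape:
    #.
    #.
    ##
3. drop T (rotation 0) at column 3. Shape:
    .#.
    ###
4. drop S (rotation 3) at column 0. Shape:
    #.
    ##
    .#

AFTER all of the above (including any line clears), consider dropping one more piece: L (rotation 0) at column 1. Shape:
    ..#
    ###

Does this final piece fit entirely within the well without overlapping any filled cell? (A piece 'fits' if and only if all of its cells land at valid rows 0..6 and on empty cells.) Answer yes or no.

Drop 1: T rot0 at col 2 lands with bottom-row=0; cleared 0 line(s) (total 0); column heights now [0 0 1 2 1 0], max=2
Drop 2: L rot1 at col 3 lands with bottom-row=2; cleared 0 line(s) (total 0); column heights now [0 0 1 5 3 0], max=5
Drop 3: T rot0 at col 3 lands with bottom-row=5; cleared 0 line(s) (total 0); column heights now [0 0 1 6 7 6], max=7
Drop 4: S rot3 at col 0 lands with bottom-row=0; cleared 0 line(s) (total 0); column heights now [3 2 1 6 7 6], max=7
Test piece L rot0 at col 1 (width 3): heights before test = [3 2 1 6 7 6]; fits = False

Answer: no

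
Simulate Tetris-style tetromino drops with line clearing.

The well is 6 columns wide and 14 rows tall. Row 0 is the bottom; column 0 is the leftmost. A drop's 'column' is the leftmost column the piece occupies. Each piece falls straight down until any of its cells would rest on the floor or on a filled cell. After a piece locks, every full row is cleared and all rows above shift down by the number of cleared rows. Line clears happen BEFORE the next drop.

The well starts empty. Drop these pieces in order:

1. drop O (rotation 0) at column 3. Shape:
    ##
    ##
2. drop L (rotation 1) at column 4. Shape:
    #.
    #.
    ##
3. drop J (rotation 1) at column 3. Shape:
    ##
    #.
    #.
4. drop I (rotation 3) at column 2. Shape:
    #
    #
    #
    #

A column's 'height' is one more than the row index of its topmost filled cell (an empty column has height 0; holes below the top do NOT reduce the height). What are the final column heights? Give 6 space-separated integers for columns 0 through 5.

Answer: 0 0 4 6 6 3

Derivation:
Drop 1: O rot0 at col 3 lands with bottom-row=0; cleared 0 line(s) (total 0); column heights now [0 0 0 2 2 0], max=2
Drop 2: L rot1 at col 4 lands with bottom-row=2; cleared 0 line(s) (total 0); column heights now [0 0 0 2 5 3], max=5
Drop 3: J rot1 at col 3 lands with bottom-row=3; cleared 0 line(s) (total 0); column heights now [0 0 0 6 6 3], max=6
Drop 4: I rot3 at col 2 lands with bottom-row=0; cleared 0 line(s) (total 0); column heights now [0 0 4 6 6 3], max=6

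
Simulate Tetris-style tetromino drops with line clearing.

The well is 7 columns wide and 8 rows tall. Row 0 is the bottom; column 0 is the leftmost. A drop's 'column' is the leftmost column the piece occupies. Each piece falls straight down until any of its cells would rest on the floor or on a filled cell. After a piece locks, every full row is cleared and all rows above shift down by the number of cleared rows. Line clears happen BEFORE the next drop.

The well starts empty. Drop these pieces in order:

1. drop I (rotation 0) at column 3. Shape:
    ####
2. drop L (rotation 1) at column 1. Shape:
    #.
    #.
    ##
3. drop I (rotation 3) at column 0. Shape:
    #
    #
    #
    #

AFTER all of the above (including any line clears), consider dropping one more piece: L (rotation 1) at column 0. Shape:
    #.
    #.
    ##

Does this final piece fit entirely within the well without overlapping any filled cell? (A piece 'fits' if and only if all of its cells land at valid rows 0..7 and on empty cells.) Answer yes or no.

Drop 1: I rot0 at col 3 lands with bottom-row=0; cleared 0 line(s) (total 0); column heights now [0 0 0 1 1 1 1], max=1
Drop 2: L rot1 at col 1 lands with bottom-row=0; cleared 0 line(s) (total 0); column heights now [0 3 1 1 1 1 1], max=3
Drop 3: I rot3 at col 0 lands with bottom-row=0; cleared 1 line(s) (total 1); column heights now [3 2 0 0 0 0 0], max=3
Test piece L rot1 at col 0 (width 2): heights before test = [3 2 0 0 0 0 0]; fits = True

Answer: yes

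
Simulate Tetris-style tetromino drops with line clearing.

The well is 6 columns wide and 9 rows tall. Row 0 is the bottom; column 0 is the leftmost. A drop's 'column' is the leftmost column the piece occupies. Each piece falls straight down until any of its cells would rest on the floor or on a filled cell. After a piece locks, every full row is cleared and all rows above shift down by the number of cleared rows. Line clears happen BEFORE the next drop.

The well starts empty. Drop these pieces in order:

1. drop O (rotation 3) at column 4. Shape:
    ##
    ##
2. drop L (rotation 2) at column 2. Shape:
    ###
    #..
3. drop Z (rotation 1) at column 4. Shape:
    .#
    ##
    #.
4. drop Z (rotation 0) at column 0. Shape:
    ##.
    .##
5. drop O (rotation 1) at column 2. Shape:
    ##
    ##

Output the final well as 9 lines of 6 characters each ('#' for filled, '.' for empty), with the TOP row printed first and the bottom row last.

Answer: ......
......
......
......
..##.#
.##.#.
..###.
..#.##
....##

Derivation:
Drop 1: O rot3 at col 4 lands with bottom-row=0; cleared 0 line(s) (total 0); column heights now [0 0 0 0 2 2], max=2
Drop 2: L rot2 at col 2 lands with bottom-row=1; cleared 0 line(s) (total 0); column heights now [0 0 3 3 3 2], max=3
Drop 3: Z rot1 at col 4 lands with bottom-row=3; cleared 0 line(s) (total 0); column heights now [0 0 3 3 5 6], max=6
Drop 4: Z rot0 at col 0 lands with bottom-row=3; cleared 0 line(s) (total 0); column heights now [5 5 4 3 5 6], max=6
Drop 5: O rot1 at col 2 lands with bottom-row=4; cleared 1 line(s) (total 1); column heights now [0 4 5 5 4 5], max=5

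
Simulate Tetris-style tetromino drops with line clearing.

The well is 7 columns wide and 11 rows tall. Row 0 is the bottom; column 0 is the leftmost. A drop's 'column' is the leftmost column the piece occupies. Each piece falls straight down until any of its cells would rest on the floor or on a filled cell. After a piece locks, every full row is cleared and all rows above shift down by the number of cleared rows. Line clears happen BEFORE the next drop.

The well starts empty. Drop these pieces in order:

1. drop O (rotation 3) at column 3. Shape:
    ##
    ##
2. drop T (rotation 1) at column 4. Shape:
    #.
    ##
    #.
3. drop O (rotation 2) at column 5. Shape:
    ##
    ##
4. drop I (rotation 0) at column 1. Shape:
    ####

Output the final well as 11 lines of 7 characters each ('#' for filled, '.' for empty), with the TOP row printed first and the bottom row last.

Drop 1: O rot3 at col 3 lands with bottom-row=0; cleared 0 line(s) (total 0); column heights now [0 0 0 2 2 0 0], max=2
Drop 2: T rot1 at col 4 lands with bottom-row=2; cleared 0 line(s) (total 0); column heights now [0 0 0 2 5 4 0], max=5
Drop 3: O rot2 at col 5 lands with bottom-row=4; cleared 0 line(s) (total 0); column heights now [0 0 0 2 5 6 6], max=6
Drop 4: I rot0 at col 1 lands with bottom-row=5; cleared 0 line(s) (total 0); column heights now [0 6 6 6 6 6 6], max=6

Answer: .......
.......
.......
.......
.......
.######
....###
....##.
....#..
...##..
...##..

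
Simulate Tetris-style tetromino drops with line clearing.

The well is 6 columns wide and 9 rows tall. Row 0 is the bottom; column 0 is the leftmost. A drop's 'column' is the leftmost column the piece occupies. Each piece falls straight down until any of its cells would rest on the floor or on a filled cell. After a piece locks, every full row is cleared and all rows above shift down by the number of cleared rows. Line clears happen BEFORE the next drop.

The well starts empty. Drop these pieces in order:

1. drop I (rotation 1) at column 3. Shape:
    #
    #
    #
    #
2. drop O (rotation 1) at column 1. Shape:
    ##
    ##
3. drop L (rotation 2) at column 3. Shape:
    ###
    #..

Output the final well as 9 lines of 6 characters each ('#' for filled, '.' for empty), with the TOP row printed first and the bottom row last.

Drop 1: I rot1 at col 3 lands with bottom-row=0; cleared 0 line(s) (total 0); column heights now [0 0 0 4 0 0], max=4
Drop 2: O rot1 at col 1 lands with bottom-row=0; cleared 0 line(s) (total 0); column heights now [0 2 2 4 0 0], max=4
Drop 3: L rot2 at col 3 lands with bottom-row=4; cleared 0 line(s) (total 0); column heights now [0 2 2 6 6 6], max=6

Answer: ......
......
......
...###
...#..
...#..
...#..
.###..
.###..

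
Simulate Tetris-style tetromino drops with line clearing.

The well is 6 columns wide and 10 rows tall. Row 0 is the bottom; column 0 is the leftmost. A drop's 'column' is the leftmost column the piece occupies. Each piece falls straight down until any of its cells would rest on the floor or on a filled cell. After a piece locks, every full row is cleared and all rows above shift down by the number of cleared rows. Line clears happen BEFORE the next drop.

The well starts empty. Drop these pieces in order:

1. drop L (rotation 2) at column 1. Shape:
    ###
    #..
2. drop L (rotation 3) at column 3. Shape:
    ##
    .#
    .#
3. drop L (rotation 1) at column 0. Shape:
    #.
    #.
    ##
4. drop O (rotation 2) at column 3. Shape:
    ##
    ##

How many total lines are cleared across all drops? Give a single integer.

Answer: 0

Derivation:
Drop 1: L rot2 at col 1 lands with bottom-row=0; cleared 0 line(s) (total 0); column heights now [0 2 2 2 0 0], max=2
Drop 2: L rot3 at col 3 lands with bottom-row=0; cleared 0 line(s) (total 0); column heights now [0 2 2 3 3 0], max=3
Drop 3: L rot1 at col 0 lands with bottom-row=2; cleared 0 line(s) (total 0); column heights now [5 3 2 3 3 0], max=5
Drop 4: O rot2 at col 3 lands with bottom-row=3; cleared 0 line(s) (total 0); column heights now [5 3 2 5 5 0], max=5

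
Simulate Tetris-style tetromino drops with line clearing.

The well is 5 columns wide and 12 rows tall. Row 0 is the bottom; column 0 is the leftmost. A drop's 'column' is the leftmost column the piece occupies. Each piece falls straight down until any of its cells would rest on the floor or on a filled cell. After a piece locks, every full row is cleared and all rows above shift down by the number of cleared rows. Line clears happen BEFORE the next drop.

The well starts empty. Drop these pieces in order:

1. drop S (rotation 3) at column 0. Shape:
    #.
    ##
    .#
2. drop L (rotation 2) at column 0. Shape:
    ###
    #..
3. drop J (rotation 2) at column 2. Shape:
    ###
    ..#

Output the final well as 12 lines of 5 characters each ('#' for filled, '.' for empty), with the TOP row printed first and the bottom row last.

Drop 1: S rot3 at col 0 lands with bottom-row=0; cleared 0 line(s) (total 0); column heights now [3 2 0 0 0], max=3
Drop 2: L rot2 at col 0 lands with bottom-row=3; cleared 0 line(s) (total 0); column heights now [5 5 5 0 0], max=5
Drop 3: J rot2 at col 2 lands with bottom-row=4; cleared 0 line(s) (total 0); column heights now [5 5 6 6 6], max=6

Answer: .....
.....
.....
.....
.....
.....
..###
###.#
#....
#....
##...
.#...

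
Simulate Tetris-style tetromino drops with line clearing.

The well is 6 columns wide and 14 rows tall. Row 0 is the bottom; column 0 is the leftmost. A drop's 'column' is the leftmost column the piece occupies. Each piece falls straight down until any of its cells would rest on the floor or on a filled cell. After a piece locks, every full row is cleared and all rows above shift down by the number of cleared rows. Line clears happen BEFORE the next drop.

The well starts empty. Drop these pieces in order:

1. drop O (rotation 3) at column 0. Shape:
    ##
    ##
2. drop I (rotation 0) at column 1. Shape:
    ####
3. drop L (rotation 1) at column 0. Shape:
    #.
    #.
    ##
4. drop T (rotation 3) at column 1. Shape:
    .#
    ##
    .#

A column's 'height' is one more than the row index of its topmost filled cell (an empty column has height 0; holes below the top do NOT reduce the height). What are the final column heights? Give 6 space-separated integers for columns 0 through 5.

Drop 1: O rot3 at col 0 lands with bottom-row=0; cleared 0 line(s) (total 0); column heights now [2 2 0 0 0 0], max=2
Drop 2: I rot0 at col 1 lands with bottom-row=2; cleared 0 line(s) (total 0); column heights now [2 3 3 3 3 0], max=3
Drop 3: L rot1 at col 0 lands with bottom-row=3; cleared 0 line(s) (total 0); column heights now [6 4 3 3 3 0], max=6
Drop 4: T rot3 at col 1 lands with bottom-row=3; cleared 0 line(s) (total 0); column heights now [6 5 6 3 3 0], max=6

Answer: 6 5 6 3 3 0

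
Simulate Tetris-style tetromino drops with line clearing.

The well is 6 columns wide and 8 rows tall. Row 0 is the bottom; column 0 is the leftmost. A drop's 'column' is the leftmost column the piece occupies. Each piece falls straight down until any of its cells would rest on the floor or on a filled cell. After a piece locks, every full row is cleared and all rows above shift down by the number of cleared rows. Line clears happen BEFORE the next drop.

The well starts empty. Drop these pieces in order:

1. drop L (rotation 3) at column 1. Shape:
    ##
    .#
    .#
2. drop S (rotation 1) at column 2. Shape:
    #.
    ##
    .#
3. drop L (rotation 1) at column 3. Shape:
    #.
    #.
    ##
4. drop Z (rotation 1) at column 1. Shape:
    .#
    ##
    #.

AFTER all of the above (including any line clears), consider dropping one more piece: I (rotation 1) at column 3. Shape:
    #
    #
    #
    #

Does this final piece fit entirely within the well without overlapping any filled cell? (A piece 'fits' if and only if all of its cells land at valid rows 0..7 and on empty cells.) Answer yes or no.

Answer: no

Derivation:
Drop 1: L rot3 at col 1 lands with bottom-row=0; cleared 0 line(s) (total 0); column heights now [0 3 3 0 0 0], max=3
Drop 2: S rot1 at col 2 lands with bottom-row=2; cleared 0 line(s) (total 0); column heights now [0 3 5 4 0 0], max=5
Drop 3: L rot1 at col 3 lands with bottom-row=4; cleared 0 line(s) (total 0); column heights now [0 3 5 7 5 0], max=7
Drop 4: Z rot1 at col 1 lands with bottom-row=4; cleared 0 line(s) (total 0); column heights now [0 6 7 7 5 0], max=7
Test piece I rot1 at col 3 (width 1): heights before test = [0 6 7 7 5 0]; fits = False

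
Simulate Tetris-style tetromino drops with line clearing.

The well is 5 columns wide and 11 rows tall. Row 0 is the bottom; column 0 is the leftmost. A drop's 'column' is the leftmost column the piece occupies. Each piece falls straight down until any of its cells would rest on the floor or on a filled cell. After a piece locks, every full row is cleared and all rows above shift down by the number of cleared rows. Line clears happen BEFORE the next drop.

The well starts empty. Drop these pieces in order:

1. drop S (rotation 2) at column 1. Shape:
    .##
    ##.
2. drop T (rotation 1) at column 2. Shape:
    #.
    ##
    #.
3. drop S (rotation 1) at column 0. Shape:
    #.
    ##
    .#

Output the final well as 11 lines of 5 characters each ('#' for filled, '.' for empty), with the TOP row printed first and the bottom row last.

Drop 1: S rot2 at col 1 lands with bottom-row=0; cleared 0 line(s) (total 0); column heights now [0 1 2 2 0], max=2
Drop 2: T rot1 at col 2 lands with bottom-row=2; cleared 0 line(s) (total 0); column heights now [0 1 5 4 0], max=5
Drop 3: S rot1 at col 0 lands with bottom-row=1; cleared 0 line(s) (total 0); column heights now [4 3 5 4 0], max=5

Answer: .....
.....
.....
.....
.....
.....
..#..
#.##.
###..
.###.
.##..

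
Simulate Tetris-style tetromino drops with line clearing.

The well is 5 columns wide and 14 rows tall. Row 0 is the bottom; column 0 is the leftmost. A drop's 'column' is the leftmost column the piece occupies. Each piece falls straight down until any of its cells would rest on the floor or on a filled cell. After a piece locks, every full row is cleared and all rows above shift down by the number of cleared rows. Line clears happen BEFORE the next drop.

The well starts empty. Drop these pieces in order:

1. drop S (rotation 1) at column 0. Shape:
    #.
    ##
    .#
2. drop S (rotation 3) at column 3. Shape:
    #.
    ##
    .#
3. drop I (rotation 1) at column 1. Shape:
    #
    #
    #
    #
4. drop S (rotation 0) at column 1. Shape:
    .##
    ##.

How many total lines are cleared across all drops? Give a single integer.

Drop 1: S rot1 at col 0 lands with bottom-row=0; cleared 0 line(s) (total 0); column heights now [3 2 0 0 0], max=3
Drop 2: S rot3 at col 3 lands with bottom-row=0; cleared 0 line(s) (total 0); column heights now [3 2 0 3 2], max=3
Drop 3: I rot1 at col 1 lands with bottom-row=2; cleared 0 line(s) (total 0); column heights now [3 6 0 3 2], max=6
Drop 4: S rot0 at col 1 lands with bottom-row=6; cleared 0 line(s) (total 0); column heights now [3 7 8 8 2], max=8

Answer: 0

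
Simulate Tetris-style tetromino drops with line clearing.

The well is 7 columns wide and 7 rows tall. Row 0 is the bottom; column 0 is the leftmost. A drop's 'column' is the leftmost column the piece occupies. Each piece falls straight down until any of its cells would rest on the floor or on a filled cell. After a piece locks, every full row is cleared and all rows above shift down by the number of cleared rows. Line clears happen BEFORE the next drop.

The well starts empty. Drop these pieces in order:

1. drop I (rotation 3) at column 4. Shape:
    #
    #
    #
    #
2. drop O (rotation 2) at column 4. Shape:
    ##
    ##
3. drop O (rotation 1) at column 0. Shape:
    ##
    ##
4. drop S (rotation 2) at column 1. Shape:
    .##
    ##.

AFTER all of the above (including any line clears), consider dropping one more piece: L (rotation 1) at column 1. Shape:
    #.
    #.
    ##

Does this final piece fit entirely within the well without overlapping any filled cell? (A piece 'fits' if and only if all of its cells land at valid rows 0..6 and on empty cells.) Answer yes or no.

Drop 1: I rot3 at col 4 lands with bottom-row=0; cleared 0 line(s) (total 0); column heights now [0 0 0 0 4 0 0], max=4
Drop 2: O rot2 at col 4 lands with bottom-row=4; cleared 0 line(s) (total 0); column heights now [0 0 0 0 6 6 0], max=6
Drop 3: O rot1 at col 0 lands with bottom-row=0; cleared 0 line(s) (total 0); column heights now [2 2 0 0 6 6 0], max=6
Drop 4: S rot2 at col 1 lands with bottom-row=2; cleared 0 line(s) (total 0); column heights now [2 3 4 4 6 6 0], max=6
Test piece L rot1 at col 1 (width 2): heights before test = [2 3 4 4 6 6 0]; fits = True

Answer: yes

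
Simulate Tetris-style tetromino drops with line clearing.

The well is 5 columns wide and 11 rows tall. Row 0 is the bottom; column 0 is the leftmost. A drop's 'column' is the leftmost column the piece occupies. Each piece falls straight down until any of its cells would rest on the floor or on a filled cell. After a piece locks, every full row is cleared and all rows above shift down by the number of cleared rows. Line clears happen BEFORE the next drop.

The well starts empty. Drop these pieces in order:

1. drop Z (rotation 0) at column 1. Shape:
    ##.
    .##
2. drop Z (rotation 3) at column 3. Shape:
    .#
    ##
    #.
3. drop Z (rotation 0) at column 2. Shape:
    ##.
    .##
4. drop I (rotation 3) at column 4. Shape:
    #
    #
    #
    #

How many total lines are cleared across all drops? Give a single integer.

Answer: 0

Derivation:
Drop 1: Z rot0 at col 1 lands with bottom-row=0; cleared 0 line(s) (total 0); column heights now [0 2 2 1 0], max=2
Drop 2: Z rot3 at col 3 lands with bottom-row=1; cleared 0 line(s) (total 0); column heights now [0 2 2 3 4], max=4
Drop 3: Z rot0 at col 2 lands with bottom-row=4; cleared 0 line(s) (total 0); column heights now [0 2 6 6 5], max=6
Drop 4: I rot3 at col 4 lands with bottom-row=5; cleared 0 line(s) (total 0); column heights now [0 2 6 6 9], max=9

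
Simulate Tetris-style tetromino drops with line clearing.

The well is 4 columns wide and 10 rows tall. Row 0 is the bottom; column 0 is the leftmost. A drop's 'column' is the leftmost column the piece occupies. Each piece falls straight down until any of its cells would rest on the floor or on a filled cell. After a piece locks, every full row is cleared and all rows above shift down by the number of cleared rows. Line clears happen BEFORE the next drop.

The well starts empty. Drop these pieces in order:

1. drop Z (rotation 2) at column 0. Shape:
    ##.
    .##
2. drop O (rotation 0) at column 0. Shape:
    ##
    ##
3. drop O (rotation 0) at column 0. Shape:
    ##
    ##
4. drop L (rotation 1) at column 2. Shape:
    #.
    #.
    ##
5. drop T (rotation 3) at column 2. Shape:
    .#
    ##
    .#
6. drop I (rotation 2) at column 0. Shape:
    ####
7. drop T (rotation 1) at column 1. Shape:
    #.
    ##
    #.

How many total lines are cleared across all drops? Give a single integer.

Drop 1: Z rot2 at col 0 lands with bottom-row=0; cleared 0 line(s) (total 0); column heights now [2 2 1 0], max=2
Drop 2: O rot0 at col 0 lands with bottom-row=2; cleared 0 line(s) (total 0); column heights now [4 4 1 0], max=4
Drop 3: O rot0 at col 0 lands with bottom-row=4; cleared 0 line(s) (total 0); column heights now [6 6 1 0], max=6
Drop 4: L rot1 at col 2 lands with bottom-row=1; cleared 1 line(s) (total 1); column heights now [5 5 3 0], max=5
Drop 5: T rot3 at col 2 lands with bottom-row=2; cleared 2 line(s) (total 3); column heights now [3 3 2 3], max=3
Drop 6: I rot2 at col 0 lands with bottom-row=3; cleared 1 line(s) (total 4); column heights now [3 3 2 3], max=3
Drop 7: T rot1 at col 1 lands with bottom-row=3; cleared 0 line(s) (total 4); column heights now [3 6 5 3], max=6

Answer: 4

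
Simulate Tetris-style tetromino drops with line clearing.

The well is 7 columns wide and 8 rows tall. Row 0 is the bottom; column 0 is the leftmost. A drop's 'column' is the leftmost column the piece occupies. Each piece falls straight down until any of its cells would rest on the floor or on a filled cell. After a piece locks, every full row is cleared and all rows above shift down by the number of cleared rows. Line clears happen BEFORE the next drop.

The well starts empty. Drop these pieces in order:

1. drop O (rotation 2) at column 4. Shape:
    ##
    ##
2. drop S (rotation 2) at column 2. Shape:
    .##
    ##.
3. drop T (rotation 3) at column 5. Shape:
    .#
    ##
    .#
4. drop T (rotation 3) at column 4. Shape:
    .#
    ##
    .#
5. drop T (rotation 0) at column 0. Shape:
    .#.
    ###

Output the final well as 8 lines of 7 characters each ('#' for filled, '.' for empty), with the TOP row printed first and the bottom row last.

Answer: .......
.......
.......
.....#.
....##.
.#...##
..#####
....##.

Derivation:
Drop 1: O rot2 at col 4 lands with bottom-row=0; cleared 0 line(s) (total 0); column heights now [0 0 0 0 2 2 0], max=2
Drop 2: S rot2 at col 2 lands with bottom-row=1; cleared 0 line(s) (total 0); column heights now [0 0 2 3 3 2 0], max=3
Drop 3: T rot3 at col 5 lands with bottom-row=1; cleared 0 line(s) (total 0); column heights now [0 0 2 3 3 3 4], max=4
Drop 4: T rot3 at col 4 lands with bottom-row=3; cleared 0 line(s) (total 0); column heights now [0 0 2 3 5 6 4], max=6
Drop 5: T rot0 at col 0 lands with bottom-row=2; cleared 1 line(s) (total 1); column heights now [0 3 2 2 4 5 3], max=5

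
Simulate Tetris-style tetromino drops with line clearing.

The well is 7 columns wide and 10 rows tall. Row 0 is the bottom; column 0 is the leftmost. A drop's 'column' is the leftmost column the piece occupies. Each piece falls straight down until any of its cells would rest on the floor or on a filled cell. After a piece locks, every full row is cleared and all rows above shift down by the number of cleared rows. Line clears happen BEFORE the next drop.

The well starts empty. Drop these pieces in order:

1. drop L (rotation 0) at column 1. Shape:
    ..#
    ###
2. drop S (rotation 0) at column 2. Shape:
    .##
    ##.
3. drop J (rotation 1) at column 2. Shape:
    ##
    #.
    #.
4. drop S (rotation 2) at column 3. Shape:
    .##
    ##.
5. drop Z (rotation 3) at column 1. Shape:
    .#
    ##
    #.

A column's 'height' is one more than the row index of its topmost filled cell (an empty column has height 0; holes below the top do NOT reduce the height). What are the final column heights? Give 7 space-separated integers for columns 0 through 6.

Answer: 0 7 8 7 8 8 0

Derivation:
Drop 1: L rot0 at col 1 lands with bottom-row=0; cleared 0 line(s) (total 0); column heights now [0 1 1 2 0 0 0], max=2
Drop 2: S rot0 at col 2 lands with bottom-row=2; cleared 0 line(s) (total 0); column heights now [0 1 3 4 4 0 0], max=4
Drop 3: J rot1 at col 2 lands with bottom-row=3; cleared 0 line(s) (total 0); column heights now [0 1 6 6 4 0 0], max=6
Drop 4: S rot2 at col 3 lands with bottom-row=6; cleared 0 line(s) (total 0); column heights now [0 1 6 7 8 8 0], max=8
Drop 5: Z rot3 at col 1 lands with bottom-row=5; cleared 0 line(s) (total 0); column heights now [0 7 8 7 8 8 0], max=8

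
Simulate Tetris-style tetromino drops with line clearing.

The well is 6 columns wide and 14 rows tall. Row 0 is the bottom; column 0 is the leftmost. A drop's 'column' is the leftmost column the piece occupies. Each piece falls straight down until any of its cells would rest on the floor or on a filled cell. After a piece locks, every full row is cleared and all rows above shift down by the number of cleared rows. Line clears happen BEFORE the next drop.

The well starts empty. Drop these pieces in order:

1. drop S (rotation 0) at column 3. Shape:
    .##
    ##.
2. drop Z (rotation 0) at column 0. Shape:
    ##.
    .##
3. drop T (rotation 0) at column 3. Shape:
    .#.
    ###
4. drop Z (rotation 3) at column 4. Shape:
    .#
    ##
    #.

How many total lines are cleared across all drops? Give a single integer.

Drop 1: S rot0 at col 3 lands with bottom-row=0; cleared 0 line(s) (total 0); column heights now [0 0 0 1 2 2], max=2
Drop 2: Z rot0 at col 0 lands with bottom-row=0; cleared 0 line(s) (total 0); column heights now [2 2 1 1 2 2], max=2
Drop 3: T rot0 at col 3 lands with bottom-row=2; cleared 0 line(s) (total 0); column heights now [2 2 1 3 4 3], max=4
Drop 4: Z rot3 at col 4 lands with bottom-row=4; cleared 0 line(s) (total 0); column heights now [2 2 1 3 6 7], max=7

Answer: 0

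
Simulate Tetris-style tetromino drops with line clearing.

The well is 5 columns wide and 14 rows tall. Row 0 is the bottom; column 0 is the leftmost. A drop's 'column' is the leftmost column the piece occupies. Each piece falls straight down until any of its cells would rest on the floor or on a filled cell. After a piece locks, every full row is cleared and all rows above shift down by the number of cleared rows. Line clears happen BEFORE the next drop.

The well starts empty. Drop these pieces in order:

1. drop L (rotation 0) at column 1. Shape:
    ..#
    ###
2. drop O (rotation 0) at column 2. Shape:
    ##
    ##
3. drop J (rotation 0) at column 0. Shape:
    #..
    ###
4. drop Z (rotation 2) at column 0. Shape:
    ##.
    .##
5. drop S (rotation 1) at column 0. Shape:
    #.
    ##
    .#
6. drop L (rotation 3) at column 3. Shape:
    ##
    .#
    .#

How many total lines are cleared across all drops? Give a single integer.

Drop 1: L rot0 at col 1 lands with bottom-row=0; cleared 0 line(s) (total 0); column heights now [0 1 1 2 0], max=2
Drop 2: O rot0 at col 2 lands with bottom-row=2; cleared 0 line(s) (total 0); column heights now [0 1 4 4 0], max=4
Drop 3: J rot0 at col 0 lands with bottom-row=4; cleared 0 line(s) (total 0); column heights now [6 5 5 4 0], max=6
Drop 4: Z rot2 at col 0 lands with bottom-row=5; cleared 0 line(s) (total 0); column heights now [7 7 6 4 0], max=7
Drop 5: S rot1 at col 0 lands with bottom-row=7; cleared 0 line(s) (total 0); column heights now [10 9 6 4 0], max=10
Drop 6: L rot3 at col 3 lands with bottom-row=2; cleared 1 line(s) (total 1); column heights now [9 8 5 4 4], max=9

Answer: 1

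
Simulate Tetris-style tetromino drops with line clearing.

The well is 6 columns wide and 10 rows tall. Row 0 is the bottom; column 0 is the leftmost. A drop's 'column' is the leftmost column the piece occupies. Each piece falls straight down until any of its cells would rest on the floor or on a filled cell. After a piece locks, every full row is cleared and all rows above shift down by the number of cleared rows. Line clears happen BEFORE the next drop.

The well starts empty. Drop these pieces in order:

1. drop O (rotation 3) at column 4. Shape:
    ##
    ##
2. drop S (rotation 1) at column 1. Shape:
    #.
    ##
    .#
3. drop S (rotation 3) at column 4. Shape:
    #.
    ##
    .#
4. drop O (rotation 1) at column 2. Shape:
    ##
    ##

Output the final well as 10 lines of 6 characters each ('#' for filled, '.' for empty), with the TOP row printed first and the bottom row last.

Answer: ......
......
......
......
......
....#.
..####
.###.#
.##.##
..#.##

Derivation:
Drop 1: O rot3 at col 4 lands with bottom-row=0; cleared 0 line(s) (total 0); column heights now [0 0 0 0 2 2], max=2
Drop 2: S rot1 at col 1 lands with bottom-row=0; cleared 0 line(s) (total 0); column heights now [0 3 2 0 2 2], max=3
Drop 3: S rot3 at col 4 lands with bottom-row=2; cleared 0 line(s) (total 0); column heights now [0 3 2 0 5 4], max=5
Drop 4: O rot1 at col 2 lands with bottom-row=2; cleared 0 line(s) (total 0); column heights now [0 3 4 4 5 4], max=5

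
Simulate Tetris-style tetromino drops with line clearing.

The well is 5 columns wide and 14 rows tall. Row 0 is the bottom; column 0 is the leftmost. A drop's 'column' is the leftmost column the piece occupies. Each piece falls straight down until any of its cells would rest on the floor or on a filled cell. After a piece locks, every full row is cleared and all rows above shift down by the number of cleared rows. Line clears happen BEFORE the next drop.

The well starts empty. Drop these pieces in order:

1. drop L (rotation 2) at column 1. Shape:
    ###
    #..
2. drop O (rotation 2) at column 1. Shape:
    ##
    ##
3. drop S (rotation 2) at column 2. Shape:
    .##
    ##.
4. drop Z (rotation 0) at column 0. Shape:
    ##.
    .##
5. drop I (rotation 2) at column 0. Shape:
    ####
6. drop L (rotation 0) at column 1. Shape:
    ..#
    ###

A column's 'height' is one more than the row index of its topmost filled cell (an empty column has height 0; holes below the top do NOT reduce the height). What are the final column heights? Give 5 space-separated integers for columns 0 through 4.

Answer: 8 9 9 10 6

Derivation:
Drop 1: L rot2 at col 1 lands with bottom-row=0; cleared 0 line(s) (total 0); column heights now [0 2 2 2 0], max=2
Drop 2: O rot2 at col 1 lands with bottom-row=2; cleared 0 line(s) (total 0); column heights now [0 4 4 2 0], max=4
Drop 3: S rot2 at col 2 lands with bottom-row=4; cleared 0 line(s) (total 0); column heights now [0 4 5 6 6], max=6
Drop 4: Z rot0 at col 0 lands with bottom-row=5; cleared 0 line(s) (total 0); column heights now [7 7 6 6 6], max=7
Drop 5: I rot2 at col 0 lands with bottom-row=7; cleared 0 line(s) (total 0); column heights now [8 8 8 8 6], max=8
Drop 6: L rot0 at col 1 lands with bottom-row=8; cleared 0 line(s) (total 0); column heights now [8 9 9 10 6], max=10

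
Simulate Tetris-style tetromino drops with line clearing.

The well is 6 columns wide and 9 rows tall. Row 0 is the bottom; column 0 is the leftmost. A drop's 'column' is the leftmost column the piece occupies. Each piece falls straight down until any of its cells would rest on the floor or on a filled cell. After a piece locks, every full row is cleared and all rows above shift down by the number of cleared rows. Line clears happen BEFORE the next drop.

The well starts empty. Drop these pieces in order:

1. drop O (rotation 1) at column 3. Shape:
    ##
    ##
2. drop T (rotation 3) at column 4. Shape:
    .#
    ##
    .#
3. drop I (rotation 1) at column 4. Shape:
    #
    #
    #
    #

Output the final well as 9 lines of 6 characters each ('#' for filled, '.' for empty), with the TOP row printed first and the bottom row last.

Drop 1: O rot1 at col 3 lands with bottom-row=0; cleared 0 line(s) (total 0); column heights now [0 0 0 2 2 0], max=2
Drop 2: T rot3 at col 4 lands with bottom-row=1; cleared 0 line(s) (total 0); column heights now [0 0 0 2 3 4], max=4
Drop 3: I rot1 at col 4 lands with bottom-row=3; cleared 0 line(s) (total 0); column heights now [0 0 0 2 7 4], max=7

Answer: ......
......
....#.
....#.
....#.
....##
....##
...###
...##.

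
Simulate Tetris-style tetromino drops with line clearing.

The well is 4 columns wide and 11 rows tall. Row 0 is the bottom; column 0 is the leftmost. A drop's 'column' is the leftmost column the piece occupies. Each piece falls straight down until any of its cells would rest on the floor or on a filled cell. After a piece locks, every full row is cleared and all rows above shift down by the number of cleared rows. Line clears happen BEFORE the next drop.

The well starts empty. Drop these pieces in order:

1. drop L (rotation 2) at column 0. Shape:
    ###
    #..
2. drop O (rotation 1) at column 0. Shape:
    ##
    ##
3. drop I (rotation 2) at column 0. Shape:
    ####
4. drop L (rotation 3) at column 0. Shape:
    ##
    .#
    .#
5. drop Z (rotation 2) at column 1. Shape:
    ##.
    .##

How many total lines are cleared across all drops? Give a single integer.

Answer: 2

Derivation:
Drop 1: L rot2 at col 0 lands with bottom-row=0; cleared 0 line(s) (total 0); column heights now [2 2 2 0], max=2
Drop 2: O rot1 at col 0 lands with bottom-row=2; cleared 0 line(s) (total 0); column heights now [4 4 2 0], max=4
Drop 3: I rot2 at col 0 lands with bottom-row=4; cleared 1 line(s) (total 1); column heights now [4 4 2 0], max=4
Drop 4: L rot3 at col 0 lands with bottom-row=4; cleared 0 line(s) (total 1); column heights now [7 7 2 0], max=7
Drop 5: Z rot2 at col 1 lands with bottom-row=6; cleared 1 line(s) (total 2); column heights now [4 7 7 0], max=7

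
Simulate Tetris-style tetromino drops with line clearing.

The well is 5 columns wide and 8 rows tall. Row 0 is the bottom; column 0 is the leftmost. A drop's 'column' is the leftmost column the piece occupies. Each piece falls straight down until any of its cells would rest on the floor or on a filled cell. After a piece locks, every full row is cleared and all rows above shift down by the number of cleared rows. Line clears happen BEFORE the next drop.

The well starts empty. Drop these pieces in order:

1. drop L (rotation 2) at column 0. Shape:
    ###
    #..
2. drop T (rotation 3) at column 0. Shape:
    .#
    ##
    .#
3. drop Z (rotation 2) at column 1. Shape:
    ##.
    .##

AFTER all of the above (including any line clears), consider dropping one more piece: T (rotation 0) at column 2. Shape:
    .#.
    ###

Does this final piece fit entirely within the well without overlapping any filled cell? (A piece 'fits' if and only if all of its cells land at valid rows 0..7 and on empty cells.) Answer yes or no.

Drop 1: L rot2 at col 0 lands with bottom-row=0; cleared 0 line(s) (total 0); column heights now [2 2 2 0 0], max=2
Drop 2: T rot3 at col 0 lands with bottom-row=2; cleared 0 line(s) (total 0); column heights now [4 5 2 0 0], max=5
Drop 3: Z rot2 at col 1 lands with bottom-row=4; cleared 0 line(s) (total 0); column heights now [4 6 6 5 0], max=6
Test piece T rot0 at col 2 (width 3): heights before test = [4 6 6 5 0]; fits = True

Answer: yes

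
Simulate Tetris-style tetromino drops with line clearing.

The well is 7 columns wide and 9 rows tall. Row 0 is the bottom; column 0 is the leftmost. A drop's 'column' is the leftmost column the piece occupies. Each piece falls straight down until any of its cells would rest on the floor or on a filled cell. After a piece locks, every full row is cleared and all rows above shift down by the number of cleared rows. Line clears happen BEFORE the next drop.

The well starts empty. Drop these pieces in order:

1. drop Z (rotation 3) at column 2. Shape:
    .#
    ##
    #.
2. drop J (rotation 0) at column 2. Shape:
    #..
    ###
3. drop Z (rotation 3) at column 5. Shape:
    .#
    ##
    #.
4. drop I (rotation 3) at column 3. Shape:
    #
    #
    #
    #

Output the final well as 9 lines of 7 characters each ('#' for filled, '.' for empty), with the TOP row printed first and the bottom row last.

Answer: .......
...#...
...#...
...#...
..##...
..###..
...#..#
..##.##
..#..#.

Derivation:
Drop 1: Z rot3 at col 2 lands with bottom-row=0; cleared 0 line(s) (total 0); column heights now [0 0 2 3 0 0 0], max=3
Drop 2: J rot0 at col 2 lands with bottom-row=3; cleared 0 line(s) (total 0); column heights now [0 0 5 4 4 0 0], max=5
Drop 3: Z rot3 at col 5 lands with bottom-row=0; cleared 0 line(s) (total 0); column heights now [0 0 5 4 4 2 3], max=5
Drop 4: I rot3 at col 3 lands with bottom-row=4; cleared 0 line(s) (total 0); column heights now [0 0 5 8 4 2 3], max=8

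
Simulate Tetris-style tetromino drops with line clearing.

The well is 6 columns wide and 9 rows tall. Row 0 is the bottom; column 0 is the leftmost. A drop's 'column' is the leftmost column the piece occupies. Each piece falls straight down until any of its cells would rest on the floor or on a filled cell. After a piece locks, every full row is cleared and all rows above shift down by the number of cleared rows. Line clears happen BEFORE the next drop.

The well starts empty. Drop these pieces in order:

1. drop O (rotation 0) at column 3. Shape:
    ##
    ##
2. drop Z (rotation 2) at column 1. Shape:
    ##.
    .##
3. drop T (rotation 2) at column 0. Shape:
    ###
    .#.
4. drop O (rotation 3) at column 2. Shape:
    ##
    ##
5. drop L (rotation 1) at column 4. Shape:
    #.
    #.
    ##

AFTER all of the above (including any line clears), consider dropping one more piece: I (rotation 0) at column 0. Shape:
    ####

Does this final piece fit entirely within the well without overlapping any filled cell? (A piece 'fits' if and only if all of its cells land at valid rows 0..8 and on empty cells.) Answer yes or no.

Drop 1: O rot0 at col 3 lands with bottom-row=0; cleared 0 line(s) (total 0); column heights now [0 0 0 2 2 0], max=2
Drop 2: Z rot2 at col 1 lands with bottom-row=2; cleared 0 line(s) (total 0); column heights now [0 4 4 3 2 0], max=4
Drop 3: T rot2 at col 0 lands with bottom-row=4; cleared 0 line(s) (total 0); column heights now [6 6 6 3 2 0], max=6
Drop 4: O rot3 at col 2 lands with bottom-row=6; cleared 0 line(s) (total 0); column heights now [6 6 8 8 2 0], max=8
Drop 5: L rot1 at col 4 lands with bottom-row=2; cleared 0 line(s) (total 0); column heights now [6 6 8 8 5 3], max=8
Test piece I rot0 at col 0 (width 4): heights before test = [6 6 8 8 5 3]; fits = True

Answer: yes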